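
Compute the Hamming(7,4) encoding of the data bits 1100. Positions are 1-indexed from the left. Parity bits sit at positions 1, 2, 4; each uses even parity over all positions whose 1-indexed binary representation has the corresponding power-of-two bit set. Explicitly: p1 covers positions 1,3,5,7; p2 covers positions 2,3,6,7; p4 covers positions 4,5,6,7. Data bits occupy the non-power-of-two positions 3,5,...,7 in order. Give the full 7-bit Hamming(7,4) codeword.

Place data bits at non-power-of-two positions: b3=1, b5=1, b6=0, b7=0.
p1 = XOR of data positions {3,5,7} = 1⊕1⊕0 = 0
p2 = XOR of data positions {3,6,7} = 1⊕0⊕0 = 1
p4 = XOR of data positions {5,6,7} = 1⊕0⊕0 = 1
Codeword b1..b7 = 0111100

0111100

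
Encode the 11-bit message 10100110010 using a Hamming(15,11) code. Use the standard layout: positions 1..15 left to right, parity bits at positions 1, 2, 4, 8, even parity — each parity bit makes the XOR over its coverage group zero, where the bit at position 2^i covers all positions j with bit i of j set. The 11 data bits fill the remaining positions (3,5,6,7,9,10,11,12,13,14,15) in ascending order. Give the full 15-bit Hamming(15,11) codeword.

011001010110010

Place data bits at non-power-of-two positions: b3=1, b5=0, b6=1, b7=0, b9=0, b10=1, b11=1, b12=0, b13=0, b14=1, b15=0.
p1 = XOR of data positions {3,5,7,9,11,13,15} = 1⊕0⊕0⊕0⊕1⊕0⊕0 = 0
p2 = XOR of data positions {3,6,7,10,11,14,15} = 1⊕1⊕0⊕1⊕1⊕1⊕0 = 1
p4 = XOR of data positions {5,6,7,12,13,14,15} = 0⊕1⊕0⊕0⊕0⊕1⊕0 = 0
p8 = XOR of data positions {9,10,11,12,13,14,15} = 0⊕1⊕1⊕0⊕0⊕1⊕0 = 1
Codeword b1..b15 = 011001010110010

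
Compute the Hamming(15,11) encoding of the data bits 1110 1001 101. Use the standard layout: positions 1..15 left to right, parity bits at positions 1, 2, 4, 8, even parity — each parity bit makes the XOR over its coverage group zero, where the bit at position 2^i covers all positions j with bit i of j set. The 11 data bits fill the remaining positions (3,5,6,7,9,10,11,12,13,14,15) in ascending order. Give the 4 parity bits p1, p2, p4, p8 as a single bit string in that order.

1110

Place data bits at non-power-of-two positions: b3=1, b5=1, b6=1, b7=0, b9=1, b10=0, b11=0, b12=1, b13=1, b14=0, b15=1.
p1 = XOR of data positions {3,5,7,9,11,13,15} = 1⊕1⊕0⊕1⊕0⊕1⊕1 = 1
p2 = XOR of data positions {3,6,7,10,11,14,15} = 1⊕1⊕0⊕0⊕0⊕0⊕1 = 1
p4 = XOR of data positions {5,6,7,12,13,14,15} = 1⊕1⊕0⊕1⊕1⊕0⊕1 = 1
p8 = XOR of data positions {9,10,11,12,13,14,15} = 1⊕0⊕0⊕1⊕1⊕0⊕1 = 0
Parity bits p1,p2,p4,p8 = 1110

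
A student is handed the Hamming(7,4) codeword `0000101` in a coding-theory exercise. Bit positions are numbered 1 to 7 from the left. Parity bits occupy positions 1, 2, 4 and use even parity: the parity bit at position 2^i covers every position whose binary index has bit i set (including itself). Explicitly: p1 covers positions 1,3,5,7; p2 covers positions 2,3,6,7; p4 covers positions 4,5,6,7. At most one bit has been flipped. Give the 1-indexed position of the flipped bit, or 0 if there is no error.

2

s1: b1⊕b3⊕b5⊕b7 = 0⊕0⊕1⊕1 = 0
s2: b2⊕b3⊕b6⊕b7 = 0⊕0⊕0⊕1 = 1
s4: b4⊕b5⊕b6⊕b7 = 0⊕1⊕0⊕1 = 0
Syndrome (s4...s1) = 010 → position 2.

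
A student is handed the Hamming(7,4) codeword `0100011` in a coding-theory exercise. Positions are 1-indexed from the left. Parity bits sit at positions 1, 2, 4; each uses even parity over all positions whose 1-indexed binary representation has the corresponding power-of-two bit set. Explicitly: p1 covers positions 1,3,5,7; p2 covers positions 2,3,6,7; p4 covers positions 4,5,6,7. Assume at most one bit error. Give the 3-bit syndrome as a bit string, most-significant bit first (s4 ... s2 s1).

011

s1: b1⊕b3⊕b5⊕b7 = 0⊕0⊕0⊕1 = 1
s2: b2⊕b3⊕b6⊕b7 = 1⊕0⊕1⊕1 = 1
s4: b4⊕b5⊕b6⊕b7 = 0⊕0⊕1⊕1 = 0
Syndrome (s4...s1) = 011 → position 3.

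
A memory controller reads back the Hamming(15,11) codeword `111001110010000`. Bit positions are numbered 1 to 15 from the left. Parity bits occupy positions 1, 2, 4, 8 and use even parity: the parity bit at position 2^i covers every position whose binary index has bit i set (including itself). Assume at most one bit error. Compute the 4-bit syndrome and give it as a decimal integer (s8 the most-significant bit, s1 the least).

s1: b1⊕b3⊕b5⊕b7⊕b9⊕b11⊕b13⊕b15 = 1⊕1⊕0⊕1⊕0⊕1⊕0⊕0 = 0
s2: b2⊕b3⊕b6⊕b7⊕b10⊕b11⊕b14⊕b15 = 1⊕1⊕1⊕1⊕0⊕1⊕0⊕0 = 1
s4: b4⊕b5⊕b6⊕b7⊕b12⊕b13⊕b14⊕b15 = 0⊕0⊕1⊕1⊕0⊕0⊕0⊕0 = 0
s8: b8⊕b9⊕b10⊕b11⊕b12⊕b13⊕b14⊕b15 = 1⊕0⊕0⊕1⊕0⊕0⊕0⊕0 = 0
Syndrome (s8...s1) = 0010 → position 2.

2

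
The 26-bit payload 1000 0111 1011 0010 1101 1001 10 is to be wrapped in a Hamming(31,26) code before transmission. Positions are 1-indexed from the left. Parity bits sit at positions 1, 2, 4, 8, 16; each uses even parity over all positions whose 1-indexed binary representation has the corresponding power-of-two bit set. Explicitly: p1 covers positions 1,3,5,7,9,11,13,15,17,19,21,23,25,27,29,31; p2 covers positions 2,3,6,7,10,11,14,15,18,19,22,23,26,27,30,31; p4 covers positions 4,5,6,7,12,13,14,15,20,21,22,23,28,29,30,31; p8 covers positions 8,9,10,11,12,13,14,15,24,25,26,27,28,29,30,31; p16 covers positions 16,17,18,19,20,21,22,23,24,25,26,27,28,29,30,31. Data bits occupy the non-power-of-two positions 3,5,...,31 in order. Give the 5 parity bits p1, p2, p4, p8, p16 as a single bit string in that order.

00010

Place data bits at non-power-of-two positions: b3=1, b5=0, b6=0, b7=0, b9=0, b10=1, b11=1, b12=1, b13=1, b14=0, b15=1, b17=1, b18=0, b19=0, b20=1, b21=0, b22=1, b23=1, b24=0, b25=1, b26=1, b27=0, b28=0, b29=1, b30=1, b31=0.
p1 = XOR of data positions {3,5,7,9,11,13,15,17,19,21,23,25,27,29,31} = 1⊕0⊕0⊕0⊕1⊕1⊕1⊕1⊕0⊕0⊕1⊕1⊕0⊕1⊕0 = 0
p2 = XOR of data positions {3,6,7,10,11,14,15,18,19,22,23,26,27,30,31} = 1⊕0⊕0⊕1⊕1⊕0⊕1⊕0⊕0⊕1⊕1⊕1⊕0⊕1⊕0 = 0
p4 = XOR of data positions {5,6,7,12,13,14,15,20,21,22,23,28,29,30,31} = 0⊕0⊕0⊕1⊕1⊕0⊕1⊕1⊕0⊕1⊕1⊕0⊕1⊕1⊕0 = 0
p8 = XOR of data positions {9,10,11,12,13,14,15,24,25,26,27,28,29,30,31} = 0⊕1⊕1⊕1⊕1⊕0⊕1⊕0⊕1⊕1⊕0⊕0⊕1⊕1⊕0 = 1
p16 = XOR of data positions {17,18,19,20,21,22,23,24,25,26,27,28,29,30,31} = 1⊕0⊕0⊕1⊕0⊕1⊕1⊕0⊕1⊕1⊕0⊕0⊕1⊕1⊕0 = 0
Parity bits p1,p2,p4,p8,p16 = 00010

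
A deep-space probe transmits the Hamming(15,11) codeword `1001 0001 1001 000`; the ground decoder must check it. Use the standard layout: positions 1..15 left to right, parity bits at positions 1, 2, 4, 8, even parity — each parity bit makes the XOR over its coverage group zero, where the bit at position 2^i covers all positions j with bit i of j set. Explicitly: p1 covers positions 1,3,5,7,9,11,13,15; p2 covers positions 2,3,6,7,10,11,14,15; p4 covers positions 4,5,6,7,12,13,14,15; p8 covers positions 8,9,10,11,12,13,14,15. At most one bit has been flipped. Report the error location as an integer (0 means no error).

8

s1: b1⊕b3⊕b5⊕b7⊕b9⊕b11⊕b13⊕b15 = 1⊕0⊕0⊕0⊕1⊕0⊕0⊕0 = 0
s2: b2⊕b3⊕b6⊕b7⊕b10⊕b11⊕b14⊕b15 = 0⊕0⊕0⊕0⊕0⊕0⊕0⊕0 = 0
s4: b4⊕b5⊕b6⊕b7⊕b12⊕b13⊕b14⊕b15 = 1⊕0⊕0⊕0⊕1⊕0⊕0⊕0 = 0
s8: b8⊕b9⊕b10⊕b11⊕b12⊕b13⊕b14⊕b15 = 1⊕1⊕0⊕0⊕1⊕0⊕0⊕0 = 1
Syndrome (s8...s1) = 1000 → position 8.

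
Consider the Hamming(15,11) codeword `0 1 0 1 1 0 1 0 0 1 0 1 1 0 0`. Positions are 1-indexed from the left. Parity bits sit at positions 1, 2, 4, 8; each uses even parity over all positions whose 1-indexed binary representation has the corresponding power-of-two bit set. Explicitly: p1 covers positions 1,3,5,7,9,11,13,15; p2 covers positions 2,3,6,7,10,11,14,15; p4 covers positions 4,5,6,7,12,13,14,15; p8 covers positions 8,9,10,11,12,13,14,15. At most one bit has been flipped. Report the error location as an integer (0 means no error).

s1: b1⊕b3⊕b5⊕b7⊕b9⊕b11⊕b13⊕b15 = 0⊕0⊕1⊕1⊕0⊕0⊕1⊕0 = 1
s2: b2⊕b3⊕b6⊕b7⊕b10⊕b11⊕b14⊕b15 = 1⊕0⊕0⊕1⊕1⊕0⊕0⊕0 = 1
s4: b4⊕b5⊕b6⊕b7⊕b12⊕b13⊕b14⊕b15 = 1⊕1⊕0⊕1⊕1⊕1⊕0⊕0 = 1
s8: b8⊕b9⊕b10⊕b11⊕b12⊕b13⊕b14⊕b15 = 0⊕0⊕1⊕0⊕1⊕1⊕0⊕0 = 1
Syndrome (s8...s1) = 1111 → position 15.

15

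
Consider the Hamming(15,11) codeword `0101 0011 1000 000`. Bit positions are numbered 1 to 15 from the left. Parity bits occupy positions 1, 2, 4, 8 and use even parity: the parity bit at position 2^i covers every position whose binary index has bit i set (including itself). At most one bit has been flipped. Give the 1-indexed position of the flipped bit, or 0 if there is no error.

s1: b1⊕b3⊕b5⊕b7⊕b9⊕b11⊕b13⊕b15 = 0⊕0⊕0⊕1⊕1⊕0⊕0⊕0 = 0
s2: b2⊕b3⊕b6⊕b7⊕b10⊕b11⊕b14⊕b15 = 1⊕0⊕0⊕1⊕0⊕0⊕0⊕0 = 0
s4: b4⊕b5⊕b6⊕b7⊕b12⊕b13⊕b14⊕b15 = 1⊕0⊕0⊕1⊕0⊕0⊕0⊕0 = 0
s8: b8⊕b9⊕b10⊕b11⊕b12⊕b13⊕b14⊕b15 = 1⊕1⊕0⊕0⊕0⊕0⊕0⊕0 = 0
Syndrome (s8...s1) = 0000 → position 0 (no error).

0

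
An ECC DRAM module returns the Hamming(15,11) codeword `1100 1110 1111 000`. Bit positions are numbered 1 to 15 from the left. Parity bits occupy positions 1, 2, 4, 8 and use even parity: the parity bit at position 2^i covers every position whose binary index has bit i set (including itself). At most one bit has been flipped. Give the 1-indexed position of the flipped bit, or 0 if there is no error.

3

s1: b1⊕b3⊕b5⊕b7⊕b9⊕b11⊕b13⊕b15 = 1⊕0⊕1⊕1⊕1⊕1⊕0⊕0 = 1
s2: b2⊕b3⊕b6⊕b7⊕b10⊕b11⊕b14⊕b15 = 1⊕0⊕1⊕1⊕1⊕1⊕0⊕0 = 1
s4: b4⊕b5⊕b6⊕b7⊕b12⊕b13⊕b14⊕b15 = 0⊕1⊕1⊕1⊕1⊕0⊕0⊕0 = 0
s8: b8⊕b9⊕b10⊕b11⊕b12⊕b13⊕b14⊕b15 = 0⊕1⊕1⊕1⊕1⊕0⊕0⊕0 = 0
Syndrome (s8...s1) = 0011 → position 3.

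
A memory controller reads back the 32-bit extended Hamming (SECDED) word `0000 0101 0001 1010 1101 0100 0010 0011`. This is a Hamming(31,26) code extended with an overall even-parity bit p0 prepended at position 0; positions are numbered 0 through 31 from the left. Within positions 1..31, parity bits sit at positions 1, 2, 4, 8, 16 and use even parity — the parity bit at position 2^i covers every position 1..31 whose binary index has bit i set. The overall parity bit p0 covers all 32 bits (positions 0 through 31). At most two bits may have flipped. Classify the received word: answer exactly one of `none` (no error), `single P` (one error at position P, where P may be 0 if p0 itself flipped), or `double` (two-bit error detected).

double

s1: b1⊕b3⊕b5⊕b7⊕b9⊕b11⊕b13⊕b15⊕b17⊕b19⊕b21⊕b23⊕b25⊕b27⊕b29⊕b31 = 0⊕0⊕1⊕1⊕0⊕1⊕0⊕0⊕1⊕1⊕1⊕0⊕0⊕0⊕0⊕1 = 1
s2: b2⊕b3⊕b6⊕b7⊕b10⊕b11⊕b14⊕b15⊕b18⊕b19⊕b22⊕b23⊕b26⊕b27⊕b30⊕b31 = 0⊕0⊕0⊕1⊕0⊕1⊕1⊕0⊕0⊕1⊕0⊕0⊕1⊕0⊕1⊕1 = 1
s4: b4⊕b5⊕b6⊕b7⊕b12⊕b13⊕b14⊕b15⊕b20⊕b21⊕b22⊕b23⊕b28⊕b29⊕b30⊕b31 = 0⊕1⊕0⊕1⊕1⊕0⊕1⊕0⊕0⊕1⊕0⊕0⊕0⊕0⊕1⊕1 = 1
s8: b8⊕b9⊕b10⊕b11⊕b12⊕b13⊕b14⊕b15⊕b24⊕b25⊕b26⊕b27⊕b28⊕b29⊕b30⊕b31 = 0⊕0⊕0⊕1⊕1⊕0⊕1⊕0⊕0⊕0⊕1⊕0⊕0⊕0⊕1⊕1 = 0
s16: b16⊕b17⊕b18⊕b19⊕b20⊕b21⊕b22⊕b23⊕b24⊕b25⊕b26⊕b27⊕b28⊕b29⊕b30⊕b31 = 1⊕1⊕0⊕1⊕0⊕1⊕0⊕0⊕0⊕0⊕1⊕0⊕0⊕0⊕1⊕1 = 1
Syndrome (s16...s1) = 10111 → position 23.
Overall parity (XOR of all 32 bits, including p0): 0⊕0⊕0⊕0⊕0⊕1⊕0⊕1⊕0⊕0⊕0⊕1⊕1⊕0⊕1⊕0⊕1⊕1⊕0⊕1⊕0⊕1⊕0⊕0⊕0⊕0⊕1⊕0⊕0⊕0⊕1⊕1 = 0
Overall=0, syndrome position=23 → double-bit error detected (uncorrectable).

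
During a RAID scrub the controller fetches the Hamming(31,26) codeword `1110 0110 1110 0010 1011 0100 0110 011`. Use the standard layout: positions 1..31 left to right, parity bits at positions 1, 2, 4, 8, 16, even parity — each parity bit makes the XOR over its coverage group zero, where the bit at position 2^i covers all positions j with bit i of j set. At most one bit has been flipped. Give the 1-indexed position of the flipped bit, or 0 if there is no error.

s1: b1⊕b3⊕b5⊕b7⊕b9⊕b11⊕b13⊕b15⊕b17⊕b19⊕b21⊕b23⊕b25⊕b27⊕b29⊕b31 = 1⊕1⊕0⊕1⊕1⊕1⊕0⊕1⊕1⊕1⊕0⊕0⊕0⊕1⊕0⊕1 = 0
s2: b2⊕b3⊕b6⊕b7⊕b10⊕b11⊕b14⊕b15⊕b18⊕b19⊕b22⊕b23⊕b26⊕b27⊕b30⊕b31 = 1⊕1⊕1⊕1⊕1⊕1⊕0⊕1⊕0⊕1⊕1⊕0⊕1⊕1⊕1⊕1 = 1
s4: b4⊕b5⊕b6⊕b7⊕b12⊕b13⊕b14⊕b15⊕b20⊕b21⊕b22⊕b23⊕b28⊕b29⊕b30⊕b31 = 0⊕0⊕1⊕1⊕0⊕0⊕0⊕1⊕1⊕0⊕1⊕0⊕0⊕0⊕1⊕1 = 1
s8: b8⊕b9⊕b10⊕b11⊕b12⊕b13⊕b14⊕b15⊕b24⊕b25⊕b26⊕b27⊕b28⊕b29⊕b30⊕b31 = 0⊕1⊕1⊕1⊕0⊕0⊕0⊕1⊕0⊕0⊕1⊕1⊕0⊕0⊕1⊕1 = 0
s16: b16⊕b17⊕b18⊕b19⊕b20⊕b21⊕b22⊕b23⊕b24⊕b25⊕b26⊕b27⊕b28⊕b29⊕b30⊕b31 = 0⊕1⊕0⊕1⊕1⊕0⊕1⊕0⊕0⊕0⊕1⊕1⊕0⊕0⊕1⊕1 = 0
Syndrome (s16...s1) = 00110 → position 6.

6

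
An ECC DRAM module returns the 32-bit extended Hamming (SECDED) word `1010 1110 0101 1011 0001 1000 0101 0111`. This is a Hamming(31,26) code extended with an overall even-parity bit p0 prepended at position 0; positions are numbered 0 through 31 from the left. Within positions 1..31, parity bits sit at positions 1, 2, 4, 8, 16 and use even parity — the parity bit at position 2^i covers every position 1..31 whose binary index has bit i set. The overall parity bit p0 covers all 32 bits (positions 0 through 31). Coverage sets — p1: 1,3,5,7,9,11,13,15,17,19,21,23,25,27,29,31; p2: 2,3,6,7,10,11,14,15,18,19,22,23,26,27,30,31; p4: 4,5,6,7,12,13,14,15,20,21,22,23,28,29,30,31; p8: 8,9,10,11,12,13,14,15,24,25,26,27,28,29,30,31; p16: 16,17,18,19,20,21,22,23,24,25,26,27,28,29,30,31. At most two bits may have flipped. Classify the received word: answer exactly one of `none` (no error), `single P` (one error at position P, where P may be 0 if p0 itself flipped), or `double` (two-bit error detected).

single 19

s1: b1⊕b3⊕b5⊕b7⊕b9⊕b11⊕b13⊕b15⊕b17⊕b19⊕b21⊕b23⊕b25⊕b27⊕b29⊕b31 = 0⊕0⊕1⊕0⊕1⊕1⊕0⊕1⊕0⊕1⊕0⊕0⊕1⊕1⊕1⊕1 = 1
s2: b2⊕b3⊕b6⊕b7⊕b10⊕b11⊕b14⊕b15⊕b18⊕b19⊕b22⊕b23⊕b26⊕b27⊕b30⊕b31 = 1⊕0⊕1⊕0⊕0⊕1⊕1⊕1⊕0⊕1⊕0⊕0⊕0⊕1⊕1⊕1 = 1
s4: b4⊕b5⊕b6⊕b7⊕b12⊕b13⊕b14⊕b15⊕b20⊕b21⊕b22⊕b23⊕b28⊕b29⊕b30⊕b31 = 1⊕1⊕1⊕0⊕1⊕0⊕1⊕1⊕1⊕0⊕0⊕0⊕0⊕1⊕1⊕1 = 0
s8: b8⊕b9⊕b10⊕b11⊕b12⊕b13⊕b14⊕b15⊕b24⊕b25⊕b26⊕b27⊕b28⊕b29⊕b30⊕b31 = 0⊕1⊕0⊕1⊕1⊕0⊕1⊕1⊕0⊕1⊕0⊕1⊕0⊕1⊕1⊕1 = 0
s16: b16⊕b17⊕b18⊕b19⊕b20⊕b21⊕b22⊕b23⊕b24⊕b25⊕b26⊕b27⊕b28⊕b29⊕b30⊕b31 = 0⊕0⊕0⊕1⊕1⊕0⊕0⊕0⊕0⊕1⊕0⊕1⊕0⊕1⊕1⊕1 = 1
Syndrome (s16...s1) = 10011 → position 19.
Overall parity (XOR of all 32 bits, including p0): 1⊕0⊕1⊕0⊕1⊕1⊕1⊕0⊕0⊕1⊕0⊕1⊕1⊕0⊕1⊕1⊕0⊕0⊕0⊕1⊕1⊕0⊕0⊕0⊕0⊕1⊕0⊕1⊕0⊕1⊕1⊕1 = 1
Overall=1, syndrome position=19 → single-bit error at position 19.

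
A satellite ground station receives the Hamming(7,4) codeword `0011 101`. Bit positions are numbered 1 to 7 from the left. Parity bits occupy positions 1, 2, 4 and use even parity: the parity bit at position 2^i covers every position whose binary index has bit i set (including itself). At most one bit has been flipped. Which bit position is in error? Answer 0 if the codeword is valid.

5

s1: b1⊕b3⊕b5⊕b7 = 0⊕1⊕1⊕1 = 1
s2: b2⊕b3⊕b6⊕b7 = 0⊕1⊕0⊕1 = 0
s4: b4⊕b5⊕b6⊕b7 = 1⊕1⊕0⊕1 = 1
Syndrome (s4...s1) = 101 → position 5.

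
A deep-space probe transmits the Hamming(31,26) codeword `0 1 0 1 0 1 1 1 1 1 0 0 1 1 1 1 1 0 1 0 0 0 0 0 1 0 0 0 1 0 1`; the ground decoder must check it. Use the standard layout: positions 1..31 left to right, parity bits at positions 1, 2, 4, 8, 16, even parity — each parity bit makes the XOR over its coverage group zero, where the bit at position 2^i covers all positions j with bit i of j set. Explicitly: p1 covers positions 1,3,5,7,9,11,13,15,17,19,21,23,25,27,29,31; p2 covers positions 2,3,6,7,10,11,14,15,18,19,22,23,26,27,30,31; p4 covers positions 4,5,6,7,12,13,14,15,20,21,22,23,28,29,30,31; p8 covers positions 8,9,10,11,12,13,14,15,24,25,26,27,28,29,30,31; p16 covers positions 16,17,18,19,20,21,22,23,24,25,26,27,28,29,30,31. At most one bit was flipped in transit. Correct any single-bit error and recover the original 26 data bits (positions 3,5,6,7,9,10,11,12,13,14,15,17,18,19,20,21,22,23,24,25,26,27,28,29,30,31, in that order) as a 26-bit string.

s1: b1⊕b3⊕b5⊕b7⊕b9⊕b11⊕b13⊕b15⊕b17⊕b19⊕b21⊕b23⊕b25⊕b27⊕b29⊕b31 = 0⊕0⊕0⊕1⊕1⊕0⊕1⊕1⊕1⊕1⊕0⊕0⊕1⊕0⊕1⊕1 = 1
s2: b2⊕b3⊕b6⊕b7⊕b10⊕b11⊕b14⊕b15⊕b18⊕b19⊕b22⊕b23⊕b26⊕b27⊕b30⊕b31 = 1⊕0⊕1⊕1⊕1⊕0⊕1⊕1⊕0⊕1⊕0⊕0⊕0⊕0⊕0⊕1 = 0
s4: b4⊕b5⊕b6⊕b7⊕b12⊕b13⊕b14⊕b15⊕b20⊕b21⊕b22⊕b23⊕b28⊕b29⊕b30⊕b31 = 1⊕0⊕1⊕1⊕0⊕1⊕1⊕1⊕0⊕0⊕0⊕0⊕0⊕1⊕0⊕1 = 0
s8: b8⊕b9⊕b10⊕b11⊕b12⊕b13⊕b14⊕b15⊕b24⊕b25⊕b26⊕b27⊕b28⊕b29⊕b30⊕b31 = 1⊕1⊕1⊕0⊕0⊕1⊕1⊕1⊕0⊕1⊕0⊕0⊕0⊕1⊕0⊕1 = 1
s16: b16⊕b17⊕b18⊕b19⊕b20⊕b21⊕b22⊕b23⊕b24⊕b25⊕b26⊕b27⊕b28⊕b29⊕b30⊕b31 = 1⊕1⊕0⊕1⊕0⊕0⊕0⊕0⊕0⊕1⊕0⊕0⊕0⊕1⊕0⊕1 = 0
Syndrome (s16...s1) = 01001 → position 9.
Flip bit 9: corrected codeword = 0101011101001111101000001000101
Data bits at positions 3,5,6,7,9,10,11,12,13,14,15,17,18,19,20,21,22,23,24,25,26,27,28,29,30,31: 00110100111101000001000101

00110100111101000001000101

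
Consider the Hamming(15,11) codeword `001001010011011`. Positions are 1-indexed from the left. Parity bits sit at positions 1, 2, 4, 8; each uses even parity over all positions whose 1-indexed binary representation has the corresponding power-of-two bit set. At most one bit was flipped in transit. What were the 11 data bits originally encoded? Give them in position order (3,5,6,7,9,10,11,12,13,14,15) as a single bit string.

10100001011

s1: b1⊕b3⊕b5⊕b7⊕b9⊕b11⊕b13⊕b15 = 0⊕1⊕0⊕0⊕0⊕1⊕0⊕1 = 1
s2: b2⊕b3⊕b6⊕b7⊕b10⊕b11⊕b14⊕b15 = 0⊕1⊕1⊕0⊕0⊕1⊕1⊕1 = 1
s4: b4⊕b5⊕b6⊕b7⊕b12⊕b13⊕b14⊕b15 = 0⊕0⊕1⊕0⊕1⊕0⊕1⊕1 = 0
s8: b8⊕b9⊕b10⊕b11⊕b12⊕b13⊕b14⊕b15 = 1⊕0⊕0⊕1⊕1⊕0⊕1⊕1 = 1
Syndrome (s8...s1) = 1011 → position 11.
Flip bit 11: corrected codeword = 001001010001011
Data bits at positions 3,5,6,7,9,10,11,12,13,14,15: 10100001011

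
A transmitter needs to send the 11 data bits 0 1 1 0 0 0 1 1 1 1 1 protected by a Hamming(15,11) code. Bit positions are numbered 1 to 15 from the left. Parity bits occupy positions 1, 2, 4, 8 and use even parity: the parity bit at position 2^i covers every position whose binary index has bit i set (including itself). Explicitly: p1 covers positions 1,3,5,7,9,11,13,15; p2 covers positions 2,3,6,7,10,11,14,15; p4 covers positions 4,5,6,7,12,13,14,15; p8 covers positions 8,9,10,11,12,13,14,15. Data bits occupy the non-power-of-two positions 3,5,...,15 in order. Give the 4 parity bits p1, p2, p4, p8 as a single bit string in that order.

0001

Place data bits at non-power-of-two positions: b3=0, b5=1, b6=1, b7=0, b9=0, b10=0, b11=1, b12=1, b13=1, b14=1, b15=1.
p1 = XOR of data positions {3,5,7,9,11,13,15} = 0⊕1⊕0⊕0⊕1⊕1⊕1 = 0
p2 = XOR of data positions {3,6,7,10,11,14,15} = 0⊕1⊕0⊕0⊕1⊕1⊕1 = 0
p4 = XOR of data positions {5,6,7,12,13,14,15} = 1⊕1⊕0⊕1⊕1⊕1⊕1 = 0
p8 = XOR of data positions {9,10,11,12,13,14,15} = 0⊕0⊕1⊕1⊕1⊕1⊕1 = 1
Parity bits p1,p2,p4,p8 = 0001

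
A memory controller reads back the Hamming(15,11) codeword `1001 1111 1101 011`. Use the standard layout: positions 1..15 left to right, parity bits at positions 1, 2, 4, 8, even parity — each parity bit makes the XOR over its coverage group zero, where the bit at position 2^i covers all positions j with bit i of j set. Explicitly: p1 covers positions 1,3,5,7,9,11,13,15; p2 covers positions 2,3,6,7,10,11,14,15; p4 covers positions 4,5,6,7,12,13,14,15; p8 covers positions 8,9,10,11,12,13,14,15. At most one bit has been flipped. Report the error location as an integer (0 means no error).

7

s1: b1⊕b3⊕b5⊕b7⊕b9⊕b11⊕b13⊕b15 = 1⊕0⊕1⊕1⊕1⊕0⊕0⊕1 = 1
s2: b2⊕b3⊕b6⊕b7⊕b10⊕b11⊕b14⊕b15 = 0⊕0⊕1⊕1⊕1⊕0⊕1⊕1 = 1
s4: b4⊕b5⊕b6⊕b7⊕b12⊕b13⊕b14⊕b15 = 1⊕1⊕1⊕1⊕1⊕0⊕1⊕1 = 1
s8: b8⊕b9⊕b10⊕b11⊕b12⊕b13⊕b14⊕b15 = 1⊕1⊕1⊕0⊕1⊕0⊕1⊕1 = 0
Syndrome (s8...s1) = 0111 → position 7.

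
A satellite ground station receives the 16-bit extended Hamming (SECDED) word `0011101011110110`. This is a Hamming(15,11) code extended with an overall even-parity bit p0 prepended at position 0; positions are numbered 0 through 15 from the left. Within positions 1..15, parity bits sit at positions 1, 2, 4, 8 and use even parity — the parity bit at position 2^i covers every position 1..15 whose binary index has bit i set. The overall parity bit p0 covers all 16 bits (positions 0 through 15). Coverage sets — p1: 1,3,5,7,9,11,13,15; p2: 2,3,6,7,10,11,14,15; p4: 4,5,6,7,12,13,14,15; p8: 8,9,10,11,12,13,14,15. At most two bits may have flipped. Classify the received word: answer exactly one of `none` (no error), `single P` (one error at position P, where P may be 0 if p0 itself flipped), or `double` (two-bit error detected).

none

s1: b1⊕b3⊕b5⊕b7⊕b9⊕b11⊕b13⊕b15 = 0⊕1⊕0⊕0⊕1⊕1⊕1⊕0 = 0
s2: b2⊕b3⊕b6⊕b7⊕b10⊕b11⊕b14⊕b15 = 1⊕1⊕1⊕0⊕1⊕1⊕1⊕0 = 0
s4: b4⊕b5⊕b6⊕b7⊕b12⊕b13⊕b14⊕b15 = 1⊕0⊕1⊕0⊕0⊕1⊕1⊕0 = 0
s8: b8⊕b9⊕b10⊕b11⊕b12⊕b13⊕b14⊕b15 = 1⊕1⊕1⊕1⊕0⊕1⊕1⊕0 = 0
Syndrome (s8...s1) = 0000 → position 0 (no error).
Overall parity (XOR of all 16 bits, including p0): 0⊕0⊕1⊕1⊕1⊕0⊕1⊕0⊕1⊕1⊕1⊕1⊕0⊕1⊕1⊕0 = 0
Overall=0, syndrome position=0 → no error.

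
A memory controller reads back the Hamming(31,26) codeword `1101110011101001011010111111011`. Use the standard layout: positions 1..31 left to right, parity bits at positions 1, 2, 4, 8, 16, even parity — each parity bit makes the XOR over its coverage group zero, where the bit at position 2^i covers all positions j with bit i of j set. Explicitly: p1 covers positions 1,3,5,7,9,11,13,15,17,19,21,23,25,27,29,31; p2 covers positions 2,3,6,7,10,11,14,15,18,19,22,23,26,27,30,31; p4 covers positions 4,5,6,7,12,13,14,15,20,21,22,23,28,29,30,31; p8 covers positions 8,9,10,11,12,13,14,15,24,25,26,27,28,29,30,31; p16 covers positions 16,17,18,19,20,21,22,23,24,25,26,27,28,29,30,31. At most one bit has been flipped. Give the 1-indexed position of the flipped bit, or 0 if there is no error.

s1: b1⊕b3⊕b5⊕b7⊕b9⊕b11⊕b13⊕b15⊕b17⊕b19⊕b21⊕b23⊕b25⊕b27⊕b29⊕b31 = 1⊕0⊕1⊕0⊕1⊕1⊕1⊕0⊕0⊕1⊕1⊕1⊕1⊕1⊕0⊕1 = 1
s2: b2⊕b3⊕b6⊕b7⊕b10⊕b11⊕b14⊕b15⊕b18⊕b19⊕b22⊕b23⊕b26⊕b27⊕b30⊕b31 = 1⊕0⊕1⊕0⊕1⊕1⊕0⊕0⊕1⊕1⊕0⊕1⊕1⊕1⊕1⊕1 = 1
s4: b4⊕b5⊕b6⊕b7⊕b12⊕b13⊕b14⊕b15⊕b20⊕b21⊕b22⊕b23⊕b28⊕b29⊕b30⊕b31 = 1⊕1⊕1⊕0⊕0⊕1⊕0⊕0⊕0⊕1⊕0⊕1⊕1⊕0⊕1⊕1 = 1
s8: b8⊕b9⊕b10⊕b11⊕b12⊕b13⊕b14⊕b15⊕b24⊕b25⊕b26⊕b27⊕b28⊕b29⊕b30⊕b31 = 0⊕1⊕1⊕1⊕0⊕1⊕0⊕0⊕1⊕1⊕1⊕1⊕1⊕0⊕1⊕1 = 1
s16: b16⊕b17⊕b18⊕b19⊕b20⊕b21⊕b22⊕b23⊕b24⊕b25⊕b26⊕b27⊕b28⊕b29⊕b30⊕b31 = 1⊕0⊕1⊕1⊕0⊕1⊕0⊕1⊕1⊕1⊕1⊕1⊕1⊕0⊕1⊕1 = 0
Syndrome (s16...s1) = 01111 → position 15.

15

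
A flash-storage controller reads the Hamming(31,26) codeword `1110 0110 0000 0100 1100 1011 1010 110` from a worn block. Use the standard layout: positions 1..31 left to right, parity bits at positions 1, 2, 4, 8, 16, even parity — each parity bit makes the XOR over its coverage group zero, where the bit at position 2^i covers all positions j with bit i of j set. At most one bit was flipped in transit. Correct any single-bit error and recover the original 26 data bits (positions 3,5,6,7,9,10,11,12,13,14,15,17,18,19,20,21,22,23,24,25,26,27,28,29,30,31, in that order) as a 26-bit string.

s1: b1⊕b3⊕b5⊕b7⊕b9⊕b11⊕b13⊕b15⊕b17⊕b19⊕b21⊕b23⊕b25⊕b27⊕b29⊕b31 = 1⊕1⊕0⊕1⊕0⊕0⊕0⊕0⊕1⊕0⊕1⊕1⊕1⊕1⊕1⊕0 = 1
s2: b2⊕b3⊕b6⊕b7⊕b10⊕b11⊕b14⊕b15⊕b18⊕b19⊕b22⊕b23⊕b26⊕b27⊕b30⊕b31 = 1⊕1⊕1⊕1⊕0⊕0⊕1⊕0⊕1⊕0⊕0⊕1⊕0⊕1⊕1⊕0 = 1
s4: b4⊕b5⊕b6⊕b7⊕b12⊕b13⊕b14⊕b15⊕b20⊕b21⊕b22⊕b23⊕b28⊕b29⊕b30⊕b31 = 0⊕0⊕1⊕1⊕0⊕0⊕1⊕0⊕0⊕1⊕0⊕1⊕0⊕1⊕1⊕0 = 1
s8: b8⊕b9⊕b10⊕b11⊕b12⊕b13⊕b14⊕b15⊕b24⊕b25⊕b26⊕b27⊕b28⊕b29⊕b30⊕b31 = 0⊕0⊕0⊕0⊕0⊕0⊕1⊕0⊕1⊕1⊕0⊕1⊕0⊕1⊕1⊕0 = 0
s16: b16⊕b17⊕b18⊕b19⊕b20⊕b21⊕b22⊕b23⊕b24⊕b25⊕b26⊕b27⊕b28⊕b29⊕b30⊕b31 = 0⊕1⊕1⊕0⊕0⊕1⊕0⊕1⊕1⊕1⊕0⊕1⊕0⊕1⊕1⊕0 = 1
Syndrome (s16...s1) = 10111 → position 23.
Flip bit 23: corrected codeword = 1110011000000100110010011010110
Data bits at positions 3,5,6,7,9,10,11,12,13,14,15,17,18,19,20,21,22,23,24,25,26,27,28,29,30,31: 10110000010110010011010110

10110000010110010011010110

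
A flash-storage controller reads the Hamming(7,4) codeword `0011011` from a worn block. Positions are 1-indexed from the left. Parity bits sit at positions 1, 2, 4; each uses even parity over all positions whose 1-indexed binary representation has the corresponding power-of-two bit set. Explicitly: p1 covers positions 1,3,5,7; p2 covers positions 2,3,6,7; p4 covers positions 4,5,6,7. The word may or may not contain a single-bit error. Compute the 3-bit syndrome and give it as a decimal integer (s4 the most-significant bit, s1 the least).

s1: b1⊕b3⊕b5⊕b7 = 0⊕1⊕0⊕1 = 0
s2: b2⊕b3⊕b6⊕b7 = 0⊕1⊕1⊕1 = 1
s4: b4⊕b5⊕b6⊕b7 = 1⊕0⊕1⊕1 = 1
Syndrome (s4...s1) = 110 → position 6.

6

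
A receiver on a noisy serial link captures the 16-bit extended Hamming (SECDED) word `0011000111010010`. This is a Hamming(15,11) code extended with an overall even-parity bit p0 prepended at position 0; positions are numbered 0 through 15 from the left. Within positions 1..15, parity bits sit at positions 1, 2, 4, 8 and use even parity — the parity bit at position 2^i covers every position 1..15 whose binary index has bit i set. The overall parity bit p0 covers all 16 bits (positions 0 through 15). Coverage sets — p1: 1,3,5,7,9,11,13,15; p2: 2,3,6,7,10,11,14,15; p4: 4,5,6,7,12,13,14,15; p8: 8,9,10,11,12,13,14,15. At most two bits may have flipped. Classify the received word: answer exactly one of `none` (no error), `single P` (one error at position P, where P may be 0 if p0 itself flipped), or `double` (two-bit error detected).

s1: b1⊕b3⊕b5⊕b7⊕b9⊕b11⊕b13⊕b15 = 0⊕1⊕0⊕1⊕1⊕1⊕0⊕0 = 0
s2: b2⊕b3⊕b6⊕b7⊕b10⊕b11⊕b14⊕b15 = 1⊕1⊕0⊕1⊕0⊕1⊕1⊕0 = 1
s4: b4⊕b5⊕b6⊕b7⊕b12⊕b13⊕b14⊕b15 = 0⊕0⊕0⊕1⊕0⊕0⊕1⊕0 = 0
s8: b8⊕b9⊕b10⊕b11⊕b12⊕b13⊕b14⊕b15 = 1⊕1⊕0⊕1⊕0⊕0⊕1⊕0 = 0
Syndrome (s8...s1) = 0010 → position 2.
Overall parity (XOR of all 16 bits, including p0): 0⊕0⊕1⊕1⊕0⊕0⊕0⊕1⊕1⊕1⊕0⊕1⊕0⊕0⊕1⊕0 = 1
Overall=1, syndrome position=2 → single-bit error at position 2.

single 2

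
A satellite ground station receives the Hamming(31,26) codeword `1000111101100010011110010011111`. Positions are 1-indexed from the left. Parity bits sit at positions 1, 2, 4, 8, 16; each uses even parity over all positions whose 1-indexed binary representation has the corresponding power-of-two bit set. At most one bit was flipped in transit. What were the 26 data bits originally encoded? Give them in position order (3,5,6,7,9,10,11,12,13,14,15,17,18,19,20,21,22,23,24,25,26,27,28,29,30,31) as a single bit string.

s1: b1⊕b3⊕b5⊕b7⊕b9⊕b11⊕b13⊕b15⊕b17⊕b19⊕b21⊕b23⊕b25⊕b27⊕b29⊕b31 = 1⊕0⊕1⊕1⊕0⊕1⊕0⊕1⊕0⊕1⊕1⊕0⊕0⊕1⊕1⊕1 = 0
s2: b2⊕b3⊕b6⊕b7⊕b10⊕b11⊕b14⊕b15⊕b18⊕b19⊕b22⊕b23⊕b26⊕b27⊕b30⊕b31 = 0⊕0⊕1⊕1⊕1⊕1⊕0⊕1⊕1⊕1⊕0⊕0⊕0⊕1⊕1⊕1 = 0
s4: b4⊕b5⊕b6⊕b7⊕b12⊕b13⊕b14⊕b15⊕b20⊕b21⊕b22⊕b23⊕b28⊕b29⊕b30⊕b31 = 0⊕1⊕1⊕1⊕0⊕0⊕0⊕1⊕1⊕1⊕0⊕0⊕1⊕1⊕1⊕1 = 0
s8: b8⊕b9⊕b10⊕b11⊕b12⊕b13⊕b14⊕b15⊕b24⊕b25⊕b26⊕b27⊕b28⊕b29⊕b30⊕b31 = 1⊕0⊕1⊕1⊕0⊕0⊕0⊕1⊕1⊕0⊕0⊕1⊕1⊕1⊕1⊕1 = 0
s16: b16⊕b17⊕b18⊕b19⊕b20⊕b21⊕b22⊕b23⊕b24⊕b25⊕b26⊕b27⊕b28⊕b29⊕b30⊕b31 = 0⊕0⊕1⊕1⊕1⊕1⊕0⊕0⊕1⊕0⊕0⊕1⊕1⊕1⊕1⊕1 = 0
Syndrome (s16...s1) = 00000 → position 0 (no error).
No correction needed.
Data bits at positions 3,5,6,7,9,10,11,12,13,14,15,17,18,19,20,21,22,23,24,25,26,27,28,29,30,31: 01110110001011110010011111

01110110001011110010011111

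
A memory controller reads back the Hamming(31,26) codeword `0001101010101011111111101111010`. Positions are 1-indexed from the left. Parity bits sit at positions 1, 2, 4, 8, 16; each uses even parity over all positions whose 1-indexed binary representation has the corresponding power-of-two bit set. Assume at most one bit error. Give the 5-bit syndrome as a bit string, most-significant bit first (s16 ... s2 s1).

11100

s1: b1⊕b3⊕b5⊕b7⊕b9⊕b11⊕b13⊕b15⊕b17⊕b19⊕b21⊕b23⊕b25⊕b27⊕b29⊕b31 = 0⊕0⊕1⊕1⊕1⊕1⊕1⊕1⊕1⊕1⊕1⊕1⊕1⊕1⊕0⊕0 = 0
s2: b2⊕b3⊕b6⊕b7⊕b10⊕b11⊕b14⊕b15⊕b18⊕b19⊕b22⊕b23⊕b26⊕b27⊕b30⊕b31 = 0⊕0⊕0⊕1⊕0⊕1⊕0⊕1⊕1⊕1⊕1⊕1⊕1⊕1⊕1⊕0 = 0
s4: b4⊕b5⊕b6⊕b7⊕b12⊕b13⊕b14⊕b15⊕b20⊕b21⊕b22⊕b23⊕b28⊕b29⊕b30⊕b31 = 1⊕1⊕0⊕1⊕0⊕1⊕0⊕1⊕1⊕1⊕1⊕1⊕1⊕0⊕1⊕0 = 1
s8: b8⊕b9⊕b10⊕b11⊕b12⊕b13⊕b14⊕b15⊕b24⊕b25⊕b26⊕b27⊕b28⊕b29⊕b30⊕b31 = 0⊕1⊕0⊕1⊕0⊕1⊕0⊕1⊕0⊕1⊕1⊕1⊕1⊕0⊕1⊕0 = 1
s16: b16⊕b17⊕b18⊕b19⊕b20⊕b21⊕b22⊕b23⊕b24⊕b25⊕b26⊕b27⊕b28⊕b29⊕b30⊕b31 = 1⊕1⊕1⊕1⊕1⊕1⊕1⊕1⊕0⊕1⊕1⊕1⊕1⊕0⊕1⊕0 = 1
Syndrome (s16...s1) = 11100 → position 28.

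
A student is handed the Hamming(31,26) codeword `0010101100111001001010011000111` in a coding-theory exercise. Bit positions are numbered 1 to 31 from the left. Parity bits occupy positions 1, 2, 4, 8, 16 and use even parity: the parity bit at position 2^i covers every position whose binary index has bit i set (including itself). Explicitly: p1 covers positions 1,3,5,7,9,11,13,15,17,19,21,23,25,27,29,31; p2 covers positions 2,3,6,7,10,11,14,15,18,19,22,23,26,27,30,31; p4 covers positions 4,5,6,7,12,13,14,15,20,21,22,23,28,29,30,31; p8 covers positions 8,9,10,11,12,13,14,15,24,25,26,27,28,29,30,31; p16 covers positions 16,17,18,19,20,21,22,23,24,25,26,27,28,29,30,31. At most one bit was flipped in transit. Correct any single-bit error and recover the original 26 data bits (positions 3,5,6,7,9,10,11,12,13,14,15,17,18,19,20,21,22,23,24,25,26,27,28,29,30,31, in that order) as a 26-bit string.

11010011100001010011000111

s1: b1⊕b3⊕b5⊕b7⊕b9⊕b11⊕b13⊕b15⊕b17⊕b19⊕b21⊕b23⊕b25⊕b27⊕b29⊕b31 = 0⊕1⊕1⊕1⊕0⊕1⊕1⊕0⊕0⊕1⊕1⊕0⊕1⊕0⊕1⊕1 = 0
s2: b2⊕b3⊕b6⊕b7⊕b10⊕b11⊕b14⊕b15⊕b18⊕b19⊕b22⊕b23⊕b26⊕b27⊕b30⊕b31 = 0⊕1⊕0⊕1⊕0⊕1⊕0⊕0⊕0⊕1⊕0⊕0⊕0⊕0⊕1⊕1 = 0
s4: b4⊕b5⊕b6⊕b7⊕b12⊕b13⊕b14⊕b15⊕b20⊕b21⊕b22⊕b23⊕b28⊕b29⊕b30⊕b31 = 0⊕1⊕0⊕1⊕1⊕1⊕0⊕0⊕0⊕1⊕0⊕0⊕0⊕1⊕1⊕1 = 0
s8: b8⊕b9⊕b10⊕b11⊕b12⊕b13⊕b14⊕b15⊕b24⊕b25⊕b26⊕b27⊕b28⊕b29⊕b30⊕b31 = 1⊕0⊕0⊕1⊕1⊕1⊕0⊕0⊕1⊕1⊕0⊕0⊕0⊕1⊕1⊕1 = 1
s16: b16⊕b17⊕b18⊕b19⊕b20⊕b21⊕b22⊕b23⊕b24⊕b25⊕b26⊕b27⊕b28⊕b29⊕b30⊕b31 = 1⊕0⊕0⊕1⊕0⊕1⊕0⊕0⊕1⊕1⊕0⊕0⊕0⊕1⊕1⊕1 = 0
Syndrome (s16...s1) = 01000 → position 8.
Flip bit 8: corrected codeword = 0010101000111001001010011000111
Data bits at positions 3,5,6,7,9,10,11,12,13,14,15,17,18,19,20,21,22,23,24,25,26,27,28,29,30,31: 11010011100001010011000111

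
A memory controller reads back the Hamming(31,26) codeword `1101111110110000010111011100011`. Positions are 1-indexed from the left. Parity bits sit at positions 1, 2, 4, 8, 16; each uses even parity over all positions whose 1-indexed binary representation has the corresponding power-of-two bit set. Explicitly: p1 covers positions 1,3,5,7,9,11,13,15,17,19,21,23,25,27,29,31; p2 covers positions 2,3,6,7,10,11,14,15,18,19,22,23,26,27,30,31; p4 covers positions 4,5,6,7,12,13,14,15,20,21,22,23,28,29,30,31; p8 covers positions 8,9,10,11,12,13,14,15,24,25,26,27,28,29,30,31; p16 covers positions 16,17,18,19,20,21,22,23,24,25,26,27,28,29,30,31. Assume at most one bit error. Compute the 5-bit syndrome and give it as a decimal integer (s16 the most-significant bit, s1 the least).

26

s1: b1⊕b3⊕b5⊕b7⊕b9⊕b11⊕b13⊕b15⊕b17⊕b19⊕b21⊕b23⊕b25⊕b27⊕b29⊕b31 = 1⊕0⊕1⊕1⊕1⊕1⊕0⊕0⊕0⊕0⊕1⊕0⊕1⊕0⊕0⊕1 = 0
s2: b2⊕b3⊕b6⊕b7⊕b10⊕b11⊕b14⊕b15⊕b18⊕b19⊕b22⊕b23⊕b26⊕b27⊕b30⊕b31 = 1⊕0⊕1⊕1⊕0⊕1⊕0⊕0⊕1⊕0⊕1⊕0⊕1⊕0⊕1⊕1 = 1
s4: b4⊕b5⊕b6⊕b7⊕b12⊕b13⊕b14⊕b15⊕b20⊕b21⊕b22⊕b23⊕b28⊕b29⊕b30⊕b31 = 1⊕1⊕1⊕1⊕1⊕0⊕0⊕0⊕1⊕1⊕1⊕0⊕0⊕0⊕1⊕1 = 0
s8: b8⊕b9⊕b10⊕b11⊕b12⊕b13⊕b14⊕b15⊕b24⊕b25⊕b26⊕b27⊕b28⊕b29⊕b30⊕b31 = 1⊕1⊕0⊕1⊕1⊕0⊕0⊕0⊕1⊕1⊕1⊕0⊕0⊕0⊕1⊕1 = 1
s16: b16⊕b17⊕b18⊕b19⊕b20⊕b21⊕b22⊕b23⊕b24⊕b25⊕b26⊕b27⊕b28⊕b29⊕b30⊕b31 = 0⊕0⊕1⊕0⊕1⊕1⊕1⊕0⊕1⊕1⊕1⊕0⊕0⊕0⊕1⊕1 = 1
Syndrome (s16...s1) = 11010 → position 26.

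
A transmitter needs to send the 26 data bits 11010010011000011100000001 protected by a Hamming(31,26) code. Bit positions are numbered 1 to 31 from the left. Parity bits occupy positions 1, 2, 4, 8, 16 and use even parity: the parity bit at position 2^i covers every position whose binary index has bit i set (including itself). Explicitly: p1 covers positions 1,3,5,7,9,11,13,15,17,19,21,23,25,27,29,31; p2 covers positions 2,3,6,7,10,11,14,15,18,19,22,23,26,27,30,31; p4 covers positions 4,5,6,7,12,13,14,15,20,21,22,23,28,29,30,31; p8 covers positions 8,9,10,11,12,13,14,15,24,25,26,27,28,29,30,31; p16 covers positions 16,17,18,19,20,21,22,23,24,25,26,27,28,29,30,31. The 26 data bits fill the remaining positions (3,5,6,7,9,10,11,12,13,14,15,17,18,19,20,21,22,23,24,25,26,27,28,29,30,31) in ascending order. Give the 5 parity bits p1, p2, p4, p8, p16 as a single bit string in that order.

Place data bits at non-power-of-two positions: b3=1, b5=1, b6=0, b7=1, b9=0, b10=0, b11=1, b12=0, b13=0, b14=1, b15=1, b17=0, b18=0, b19=0, b20=0, b21=1, b22=1, b23=1, b24=0, b25=0, b26=0, b27=0, b28=0, b29=0, b30=0, b31=1.
p1 = XOR of data positions {3,5,7,9,11,13,15,17,19,21,23,25,27,29,31} = 1⊕1⊕1⊕0⊕1⊕0⊕1⊕0⊕0⊕1⊕1⊕0⊕0⊕0⊕1 = 0
p2 = XOR of data positions {3,6,7,10,11,14,15,18,19,22,23,26,27,30,31} = 1⊕0⊕1⊕0⊕1⊕1⊕1⊕0⊕0⊕1⊕1⊕0⊕0⊕0⊕1 = 0
p4 = XOR of data positions {5,6,7,12,13,14,15,20,21,22,23,28,29,30,31} = 1⊕0⊕1⊕0⊕0⊕1⊕1⊕0⊕1⊕1⊕1⊕0⊕0⊕0⊕1 = 0
p8 = XOR of data positions {9,10,11,12,13,14,15,24,25,26,27,28,29,30,31} = 0⊕0⊕1⊕0⊕0⊕1⊕1⊕0⊕0⊕0⊕0⊕0⊕0⊕0⊕1 = 0
p16 = XOR of data positions {17,18,19,20,21,22,23,24,25,26,27,28,29,30,31} = 0⊕0⊕0⊕0⊕1⊕1⊕1⊕0⊕0⊕0⊕0⊕0⊕0⊕0⊕1 = 0
Parity bits p1,p2,p4,p8,p16 = 00000

00000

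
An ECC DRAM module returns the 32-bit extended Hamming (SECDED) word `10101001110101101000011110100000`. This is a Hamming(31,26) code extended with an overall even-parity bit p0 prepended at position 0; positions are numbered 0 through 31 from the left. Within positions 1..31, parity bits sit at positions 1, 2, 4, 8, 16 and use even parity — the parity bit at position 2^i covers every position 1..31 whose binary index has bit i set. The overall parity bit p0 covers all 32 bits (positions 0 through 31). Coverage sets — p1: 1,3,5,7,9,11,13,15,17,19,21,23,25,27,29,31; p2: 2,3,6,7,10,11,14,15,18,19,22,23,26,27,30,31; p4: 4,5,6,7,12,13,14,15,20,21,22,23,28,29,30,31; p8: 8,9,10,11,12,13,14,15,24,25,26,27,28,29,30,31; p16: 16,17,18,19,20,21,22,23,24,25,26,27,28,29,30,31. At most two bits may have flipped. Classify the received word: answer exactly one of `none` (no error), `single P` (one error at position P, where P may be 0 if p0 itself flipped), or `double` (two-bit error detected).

s1: b1⊕b3⊕b5⊕b7⊕b9⊕b11⊕b13⊕b15⊕b17⊕b19⊕b21⊕b23⊕b25⊕b27⊕b29⊕b31 = 0⊕0⊕0⊕1⊕1⊕1⊕1⊕0⊕0⊕0⊕1⊕1⊕0⊕0⊕0⊕0 = 0
s2: b2⊕b3⊕b6⊕b7⊕b10⊕b11⊕b14⊕b15⊕b18⊕b19⊕b22⊕b23⊕b26⊕b27⊕b30⊕b31 = 1⊕0⊕0⊕1⊕0⊕1⊕1⊕0⊕0⊕0⊕1⊕1⊕1⊕0⊕0⊕0 = 1
s4: b4⊕b5⊕b6⊕b7⊕b12⊕b13⊕b14⊕b15⊕b20⊕b21⊕b22⊕b23⊕b28⊕b29⊕b30⊕b31 = 1⊕0⊕0⊕1⊕0⊕1⊕1⊕0⊕0⊕1⊕1⊕1⊕0⊕0⊕0⊕0 = 1
s8: b8⊕b9⊕b10⊕b11⊕b12⊕b13⊕b14⊕b15⊕b24⊕b25⊕b26⊕b27⊕b28⊕b29⊕b30⊕b31 = 1⊕1⊕0⊕1⊕0⊕1⊕1⊕0⊕1⊕0⊕1⊕0⊕0⊕0⊕0⊕0 = 1
s16: b16⊕b17⊕b18⊕b19⊕b20⊕b21⊕b22⊕b23⊕b24⊕b25⊕b26⊕b27⊕b28⊕b29⊕b30⊕b31 = 1⊕0⊕0⊕0⊕0⊕1⊕1⊕1⊕1⊕0⊕1⊕0⊕0⊕0⊕0⊕0 = 0
Syndrome (s16...s1) = 01110 → position 14.
Overall parity (XOR of all 32 bits, including p0): 1⊕0⊕1⊕0⊕1⊕0⊕0⊕1⊕1⊕1⊕0⊕1⊕0⊕1⊕1⊕0⊕1⊕0⊕0⊕0⊕0⊕1⊕1⊕1⊕1⊕0⊕1⊕0⊕0⊕0⊕0⊕0 = 1
Overall=1, syndrome position=14 → single-bit error at position 14.

single 14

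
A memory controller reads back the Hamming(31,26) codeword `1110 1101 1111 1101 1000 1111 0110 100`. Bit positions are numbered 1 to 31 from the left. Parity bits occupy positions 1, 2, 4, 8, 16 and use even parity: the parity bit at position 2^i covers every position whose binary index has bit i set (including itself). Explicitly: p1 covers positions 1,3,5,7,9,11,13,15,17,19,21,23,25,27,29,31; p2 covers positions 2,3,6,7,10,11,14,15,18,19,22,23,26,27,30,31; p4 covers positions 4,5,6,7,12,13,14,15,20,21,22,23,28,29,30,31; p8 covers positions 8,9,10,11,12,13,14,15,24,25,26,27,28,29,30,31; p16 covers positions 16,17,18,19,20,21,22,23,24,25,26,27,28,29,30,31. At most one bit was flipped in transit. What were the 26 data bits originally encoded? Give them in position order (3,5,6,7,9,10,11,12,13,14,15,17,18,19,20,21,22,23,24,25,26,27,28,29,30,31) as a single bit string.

11101111110100011110110000

s1: b1⊕b3⊕b5⊕b7⊕b9⊕b11⊕b13⊕b15⊕b17⊕b19⊕b21⊕b23⊕b25⊕b27⊕b29⊕b31 = 1⊕1⊕1⊕0⊕1⊕1⊕1⊕0⊕1⊕0⊕1⊕1⊕0⊕1⊕1⊕0 = 1
s2: b2⊕b3⊕b6⊕b7⊕b10⊕b11⊕b14⊕b15⊕b18⊕b19⊕b22⊕b23⊕b26⊕b27⊕b30⊕b31 = 1⊕1⊕1⊕0⊕1⊕1⊕1⊕0⊕0⊕0⊕1⊕1⊕1⊕1⊕0⊕0 = 0
s4: b4⊕b5⊕b6⊕b7⊕b12⊕b13⊕b14⊕b15⊕b20⊕b21⊕b22⊕b23⊕b28⊕b29⊕b30⊕b31 = 0⊕1⊕1⊕0⊕1⊕1⊕1⊕0⊕0⊕1⊕1⊕1⊕0⊕1⊕0⊕0 = 1
s8: b8⊕b9⊕b10⊕b11⊕b12⊕b13⊕b14⊕b15⊕b24⊕b25⊕b26⊕b27⊕b28⊕b29⊕b30⊕b31 = 1⊕1⊕1⊕1⊕1⊕1⊕1⊕0⊕1⊕0⊕1⊕1⊕0⊕1⊕0⊕0 = 1
s16: b16⊕b17⊕b18⊕b19⊕b20⊕b21⊕b22⊕b23⊕b24⊕b25⊕b26⊕b27⊕b28⊕b29⊕b30⊕b31 = 1⊕1⊕0⊕0⊕0⊕1⊕1⊕1⊕1⊕0⊕1⊕1⊕0⊕1⊕0⊕0 = 1
Syndrome (s16...s1) = 11101 → position 29.
Flip bit 29: corrected codeword = 1110110111111101100011110110000
Data bits at positions 3,5,6,7,9,10,11,12,13,14,15,17,18,19,20,21,22,23,24,25,26,27,28,29,30,31: 11101111110100011110110000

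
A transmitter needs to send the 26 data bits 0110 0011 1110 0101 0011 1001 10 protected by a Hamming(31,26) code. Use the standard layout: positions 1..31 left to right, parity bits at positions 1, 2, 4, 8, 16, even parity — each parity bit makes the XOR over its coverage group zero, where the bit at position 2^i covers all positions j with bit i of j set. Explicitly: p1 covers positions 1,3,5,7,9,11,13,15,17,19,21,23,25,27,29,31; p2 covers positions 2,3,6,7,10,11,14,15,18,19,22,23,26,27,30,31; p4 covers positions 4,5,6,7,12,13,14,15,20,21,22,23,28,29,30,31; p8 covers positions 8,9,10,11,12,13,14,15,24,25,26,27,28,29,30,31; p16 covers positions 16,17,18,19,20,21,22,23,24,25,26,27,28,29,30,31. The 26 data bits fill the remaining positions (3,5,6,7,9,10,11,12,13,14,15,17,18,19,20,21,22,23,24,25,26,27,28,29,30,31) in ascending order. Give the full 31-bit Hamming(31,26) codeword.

0101110000111111001010011100110

Place data bits at non-power-of-two positions: b3=0, b5=1, b6=1, b7=0, b9=0, b10=0, b11=1, b12=1, b13=1, b14=1, b15=1, b17=0, b18=0, b19=1, b20=0, b21=1, b22=0, b23=0, b24=1, b25=1, b26=1, b27=0, b28=0, b29=1, b30=1, b31=0.
p1 = XOR of data positions {3,5,7,9,11,13,15,17,19,21,23,25,27,29,31} = 0⊕1⊕0⊕0⊕1⊕1⊕1⊕0⊕1⊕1⊕0⊕1⊕0⊕1⊕0 = 0
p2 = XOR of data positions {3,6,7,10,11,14,15,18,19,22,23,26,27,30,31} = 0⊕1⊕0⊕0⊕1⊕1⊕1⊕0⊕1⊕0⊕0⊕1⊕0⊕1⊕0 = 1
p4 = XOR of data positions {5,6,7,12,13,14,15,20,21,22,23,28,29,30,31} = 1⊕1⊕0⊕1⊕1⊕1⊕1⊕0⊕1⊕0⊕0⊕0⊕1⊕1⊕0 = 1
p8 = XOR of data positions {9,10,11,12,13,14,15,24,25,26,27,28,29,30,31} = 0⊕0⊕1⊕1⊕1⊕1⊕1⊕1⊕1⊕1⊕0⊕0⊕1⊕1⊕0 = 0
p16 = XOR of data positions {17,18,19,20,21,22,23,24,25,26,27,28,29,30,31} = 0⊕0⊕1⊕0⊕1⊕0⊕0⊕1⊕1⊕1⊕0⊕0⊕1⊕1⊕0 = 1
Codeword b1..b31 = 0101110000111111001010011100110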